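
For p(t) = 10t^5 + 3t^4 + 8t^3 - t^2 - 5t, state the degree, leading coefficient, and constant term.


Highest power of t is 5, with coefficient 10. Constant term is 0.
Degree = 5, leading coefficient = 10, constant term = 0


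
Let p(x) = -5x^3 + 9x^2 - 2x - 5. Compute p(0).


Using direct substitution:
  -5 * (0)^3 = 0
  9 * (0)^2 = 0
  -2 * (0)^1 = 0
  constant: -5
Sum = 0 + 0 + 0 - 5 = -5


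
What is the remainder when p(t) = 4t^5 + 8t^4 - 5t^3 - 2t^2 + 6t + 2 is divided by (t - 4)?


By the Remainder Theorem, the remainder equals p(4):
  4*(4)^5 = 4096
  8*(4)^4 = 2048
  -5*(4)^3 = -320
  -2*(4)^2 = -32
  6*(4)^1 = 24
  constant: 2
Sum: 4096 + 2048 - 320 - 32 + 24 + 2 = 5818


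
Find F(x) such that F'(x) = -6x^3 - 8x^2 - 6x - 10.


Reverse power rule on each term:
  ∫ -6x^3 dx = -(3/2)x^4
  ∫ -8x^2 dx = -(8/3)x^3
  ∫ -6x dx = -3x^2
  ∫ -10 dx = -10x
F(x) = -(3/2)x^4 - (8/3)x^3 - 3x^2 - 10x + C


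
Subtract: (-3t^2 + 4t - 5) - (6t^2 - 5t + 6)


Distribute the minus sign:
  (-3t^2 + 4t - 5)
- (6t^2 - 5t + 6)
Negate second polynomial: -6t^2 + 5t - 6
Add: -9t^2 + 9t - 11


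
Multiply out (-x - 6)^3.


Expand (-x - 6)^3 by repeated multiplication:
  (-x - 6)^2 = x^2 + 12x + 36
= -x^3 - 18x^2 - 108x - 216


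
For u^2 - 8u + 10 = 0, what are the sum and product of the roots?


For au^2+bu+c=0: sum = -b/a, product = c/a.
a=1, b=-8, c=10
Sum = -(-8)/1 = 8
Product = (10)/1 = 10


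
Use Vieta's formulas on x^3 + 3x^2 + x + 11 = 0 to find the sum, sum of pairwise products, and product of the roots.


Monic cubic x^3+bx^2+cx+d=0: sum=-b, pairwise sum=c, product=-d.
b=3, c=1, d=11
r1+r2+r3 = -3
r1r2+r1r3+r2r3 = 1
r1r2r3 = -11


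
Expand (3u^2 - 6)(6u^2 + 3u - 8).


Distribute each term of the first polynomial:
  (3u^2)(6u^2 + 3u - 8) = 18u^4 + 9u^3 - 24u^2
  (-6)(6u^2 + 3u - 8) = -36u^2 - 18u + 48
Sum: 18u^4 + 9u^3 - 60u^2 - 18u + 48


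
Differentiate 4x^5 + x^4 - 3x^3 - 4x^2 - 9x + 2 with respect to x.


Apply the power rule term by term:
  d/dx(4x^5) = 20x^4
  d/dx(x^4) = 4x^3
  d/dx(-3x^3) = -9x^2
  d/dx(-4x^2) = -8x
  d/dx(-9x) = -9
  d/dx(2) = 0
p'(x) = 20x^4 + 4x^3 - 9x^2 - 8x - 9


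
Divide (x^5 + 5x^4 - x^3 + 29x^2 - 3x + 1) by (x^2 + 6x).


(x^5 + 5x^4 - x^3 + 29x^2 - 3x + 1) / (x^2 + 6x)
Step 1: x^3 * (x^2 + 6x) = x^5 + 6x^4; subtract.
Step 2: -x^2 * (x^2 + 6x) = -x^4 - 6x^3; subtract.
Step 3: 5x * (x^2 + 6x) = 5x^3 + 30x^2; subtract.
Step 4: -1 * (x^2 + 6x) = -x^2 - 6x; subtract.
Quotient: x^3 - x^2 + 5x - 1, Remainder: 3x + 1


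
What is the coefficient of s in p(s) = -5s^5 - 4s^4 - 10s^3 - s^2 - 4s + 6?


Read off the coefficient of s: -4


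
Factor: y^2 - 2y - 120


Roots satisfy r1 + r2 = -b/a = 2 and r1*r2 = c/a = -120.
So r1 = -10, r2 = 12.
y^2 - 2y - 120 = (y - r1)(y - r2) = (y + 10)(y - 12)


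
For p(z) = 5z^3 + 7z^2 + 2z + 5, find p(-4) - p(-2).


p(-4) = -211
p(-2) = -11
p(-4) - p(-2) = -211 + 11 = -200


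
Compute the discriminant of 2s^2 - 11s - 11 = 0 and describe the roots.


D = b^2 - 4ac = (-11)^2 - 4(2)(-11) = 121 + 88 = 209
Since D > 0: two distinct irrational roots


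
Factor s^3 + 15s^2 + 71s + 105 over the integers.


Try integer roots (divisors of 105). s=-7: p(-7)=0.
Divide out (s + 7): quotient is s^2 + 8s + 15.
Factor the quadratic: (s + 3)(s + 5)
Result: (s + 7)(s + 3)(s + 5)


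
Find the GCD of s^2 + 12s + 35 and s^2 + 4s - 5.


Factor each:
  s^2 + 12s + 35 = (s + 5)(s + 7)
  s^2 + 4s - 5 = (s + 5)(s - 1)
Common monic factor: s + 5


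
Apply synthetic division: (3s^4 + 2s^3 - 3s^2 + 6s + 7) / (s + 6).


Synthetic division with c = -6. Coefficients: 3, 2, -3, 6, 7
Bring down 3.
  3 * -6 = -18; -18 + 2 = -16
  -16 * -6 = 96; 96 - 3 = 93
  93 * -6 = -558; -558 + 6 = -552
  -552 * -6 = 3312; 3312 + 7 = 3319
Quotient: 3s^3 - 16s^2 + 93s - 552, Remainder: 3319


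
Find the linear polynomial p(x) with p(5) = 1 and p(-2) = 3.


p(x) = mx + b. Using p(5)=1, p(-2)=3:
m = (1 - 3)/(5 + 2) = -2/7 = -2/7
b = 1 - m*(5) = 1 + 10/7 = 17/7
p(x) = -(2/7)x + (17/7)


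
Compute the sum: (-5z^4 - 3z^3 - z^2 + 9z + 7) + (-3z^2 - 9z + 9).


Align terms by degree and add:
  -5z^4 - 3z^3 - z^2 + 9z + 7
  -3z^2 - 9z + 9
= -5z^4 - 3z^3 - 4z^2 + 16


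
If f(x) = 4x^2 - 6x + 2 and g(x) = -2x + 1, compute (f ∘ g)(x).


Substitute g(x) into f:
f(g(x)) = 4*(-2x + 1)^2 + (-6)*(-2x + 1) + 2
(-2x + 1)^2 = 4x^2 - 4x + 1
Expand and combine: 16x^2 - 4x


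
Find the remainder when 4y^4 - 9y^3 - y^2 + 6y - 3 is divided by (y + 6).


By the Remainder Theorem, the remainder equals p(-6):
  4*(-6)^4 = 5184
  -9*(-6)^3 = 1944
  -1*(-6)^2 = -36
  6*(-6)^1 = -36
  constant: -3
Sum: 5184 + 1944 - 36 - 36 - 3 = 7053


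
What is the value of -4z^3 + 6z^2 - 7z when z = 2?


Using direct substitution:
  -4 * (2)^3 = -32
  6 * (2)^2 = 24
  -7 * (2)^1 = -14
  constant: 0
Sum = -32 + 24 - 14 + 0 = -22


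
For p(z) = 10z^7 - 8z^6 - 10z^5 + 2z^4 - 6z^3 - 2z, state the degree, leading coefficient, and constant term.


Highest power of z is 7, with coefficient 10. Constant term is 0.
Degree = 7, leading coefficient = 10, constant term = 0


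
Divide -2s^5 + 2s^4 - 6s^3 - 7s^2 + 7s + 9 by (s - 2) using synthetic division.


Synthetic division with c = 2. Coefficients: -2, 2, -6, -7, 7, 9
Bring down -2.
  -2 * 2 = -4; -4 + 2 = -2
  -2 * 2 = -4; -4 - 6 = -10
  -10 * 2 = -20; -20 - 7 = -27
  -27 * 2 = -54; -54 + 7 = -47
  -47 * 2 = -94; -94 + 9 = -85
Quotient: -2s^4 - 2s^3 - 10s^2 - 27s - 47, Remainder: -85


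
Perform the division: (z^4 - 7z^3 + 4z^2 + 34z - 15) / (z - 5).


(z^4 - 7z^3 + 4z^2 + 34z - 15) / (z - 5)
Step 1: z^3 * (z - 5) = z^4 - 5z^3; subtract.
Step 2: -2z^2 * (z - 5) = -2z^3 + 10z^2; subtract.
Step 3: -6z * (z - 5) = -6z^2 + 30z; subtract.
Step 4: 4 * (z - 5) = 4z - 20; subtract.
Quotient: z^3 - 2z^2 - 6z + 4, Remainder: 5


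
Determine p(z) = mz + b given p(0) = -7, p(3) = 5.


p(z) = mz + b. Using p(0)=-7, p(3)=5:
m = (-7 - 5)/(0 - 3) = -12/-3 = 4
b = -7 - m*(0) = -7 = -7
p(z) = 4z - 7


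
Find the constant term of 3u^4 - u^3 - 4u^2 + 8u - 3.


Read off the constant term: -3


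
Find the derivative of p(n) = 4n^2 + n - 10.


Apply the power rule term by term:
  d/dn(4n^2) = 8n
  d/dn(n) = 1
  d/dn(-10) = 0
p'(n) = 8n + 1


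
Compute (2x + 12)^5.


Expand (2x + 12)^5 by repeated multiplication:
  (2x + 12)^2 = 4x^2 + 48x + 144
  (2x + 12)^3 = 8x^3 + 144x^2 + 864x + 1728
  (2x + 12)^4 = 16x^4 + 384x^3 + 3456x^2 + 13824x + 20736
= 32x^5 + 960x^4 + 11520x^3 + 69120x^2 + 207360x + 248832


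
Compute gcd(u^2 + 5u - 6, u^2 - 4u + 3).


Factor each:
  u^2 + 5u - 6 = (u - 1)(u + 6)
  u^2 - 4u + 3 = (u - 1)(u - 3)
Common monic factor: u - 1


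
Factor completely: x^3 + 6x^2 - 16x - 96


Try integer roots (divisors of -96). x=-6: p(-6)=0.
Divide out (x + 6): quotient is x^2 - 16.
Factor the quadratic: (x - 4)(x + 4)
Result: (x + 6)(x - 4)(x + 4)


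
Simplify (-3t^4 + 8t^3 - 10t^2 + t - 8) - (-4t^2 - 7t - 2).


Distribute the minus sign:
  (-3t^4 + 8t^3 - 10t^2 + t - 8)
- (-4t^2 - 7t - 2)
Negate second polynomial: 4t^2 + 7t + 2
Add: -3t^4 + 8t^3 - 6t^2 + 8t - 6


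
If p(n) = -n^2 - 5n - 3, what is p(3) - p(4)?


p(3) = -27
p(4) = -39
p(3) - p(4) = -27 + 39 = 12


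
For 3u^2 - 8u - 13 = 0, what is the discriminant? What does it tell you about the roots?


D = b^2 - 4ac = (-8)^2 - 4(3)(-13) = 64 + 156 = 220
Since D > 0: two distinct irrational roots


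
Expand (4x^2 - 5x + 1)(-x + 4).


Distribute each term of the first polynomial:
  (4x^2)(-x + 4) = -4x^3 + 16x^2
  (-5x)(-x + 4) = 5x^2 - 20x
  (1)(-x + 4) = -x + 4
Sum: -4x^3 + 21x^2 - 21x + 4


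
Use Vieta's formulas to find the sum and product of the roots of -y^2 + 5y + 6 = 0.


For ay^2+by+c=0: sum = -b/a, product = c/a.
a=-1, b=5, c=6
Sum = -(5)/-1 = 5
Product = (6)/-1 = -6


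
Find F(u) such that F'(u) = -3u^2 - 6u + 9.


Reverse power rule on each term:
  ∫ -3u^2 du = -u^3
  ∫ -6u du = -3u^2
  ∫ 9 du = 9u
F(u) = -u^3 - 3u^2 + 9u + C


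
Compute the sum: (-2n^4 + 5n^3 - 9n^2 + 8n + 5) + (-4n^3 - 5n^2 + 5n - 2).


Align terms by degree and add:
  -2n^4 + 5n^3 - 9n^2 + 8n + 5
  -4n^3 - 5n^2 + 5n - 2
= -2n^4 + n^3 - 14n^2 + 13n + 3


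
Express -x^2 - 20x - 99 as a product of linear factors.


Roots satisfy r1 + r2 = -b/a = -20 and r1*r2 = c/a = 99.
So r1 = -11, r2 = -9.
-x^2 - 20x - 99 = -(x - r1)(x - r2) = -(x + 11)(x + 9)


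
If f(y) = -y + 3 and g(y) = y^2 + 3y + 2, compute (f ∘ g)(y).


Substitute g(y) into f:
f(g(y)) = -1*(y^2 + 3y + 2) + 3
Expand and combine: -y^2 - 3y + 1


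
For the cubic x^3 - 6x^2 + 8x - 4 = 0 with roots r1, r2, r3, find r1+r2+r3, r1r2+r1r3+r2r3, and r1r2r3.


Monic cubic x^3+bx^2+cx+d=0: sum=-b, pairwise sum=c, product=-d.
b=-6, c=8, d=-4
r1+r2+r3 = 6
r1r2+r1r3+r2r3 = 8
r1r2r3 = 4


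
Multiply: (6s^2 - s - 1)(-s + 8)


Distribute each term of the first polynomial:
  (6s^2)(-s + 8) = -6s^3 + 48s^2
  (-s)(-s + 8) = s^2 - 8s
  (-1)(-s + 8) = s - 8
Sum: -6s^3 + 49s^2 - 7s - 8


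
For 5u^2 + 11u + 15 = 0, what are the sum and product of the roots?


For au^2+bu+c=0: sum = -b/a, product = c/a.
a=5, b=11, c=15
Sum = -(11)/5 = -11/5
Product = (15)/5 = 3


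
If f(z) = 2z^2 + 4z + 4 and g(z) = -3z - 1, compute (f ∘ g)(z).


Substitute g(z) into f:
f(g(z)) = 2*(-3z - 1)^2 + 4*(-3z - 1) + 4
(-3z - 1)^2 = 9z^2 + 6z + 1
Expand and combine: 18z^2 + 2


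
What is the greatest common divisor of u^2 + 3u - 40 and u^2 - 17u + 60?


Factor each:
  u^2 + 3u - 40 = (u - 5)(u + 8)
  u^2 - 17u + 60 = (u - 5)(u - 12)
Common monic factor: u - 5


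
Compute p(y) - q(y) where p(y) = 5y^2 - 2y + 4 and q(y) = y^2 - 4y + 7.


Distribute the minus sign:
  (5y^2 - 2y + 4)
- (y^2 - 4y + 7)
Negate second polynomial: -y^2 + 4y - 7
Add: 4y^2 + 2y - 3


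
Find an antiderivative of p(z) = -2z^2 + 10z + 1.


Reverse power rule on each term:
  ∫ -2z^2 dz = -(2/3)z^3
  ∫ 10z dz = 5z^2
  ∫ 1 dz = z
F(z) = -(2/3)z^3 + 5z^2 + z + C


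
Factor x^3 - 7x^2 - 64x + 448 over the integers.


Try integer roots (divisors of 448). x=7: p(7)=0.
Divide out (x - 7): quotient is x^2 - 64.
Factor the quadratic: (x - 8)(x + 8)
Result: (x - 7)(x - 8)(x + 8)


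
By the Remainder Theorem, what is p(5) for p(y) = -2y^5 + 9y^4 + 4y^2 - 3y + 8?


By the Remainder Theorem, the remainder equals p(5):
  -2*(5)^5 = -6250
  9*(5)^4 = 5625
  0*(5)^3 = 0
  4*(5)^2 = 100
  -3*(5)^1 = -15
  constant: 8
Sum: -6250 + 5625 + 0 + 100 - 15 + 8 = -532


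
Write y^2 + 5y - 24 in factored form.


Roots satisfy r1 + r2 = -b/a = -5 and r1*r2 = c/a = -24.
So r1 = 3, r2 = -8.
y^2 + 5y - 24 = (y - r1)(y - r2) = (y - 3)(y + 8)


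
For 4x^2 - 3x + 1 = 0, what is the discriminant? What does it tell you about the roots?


D = b^2 - 4ac = (-3)^2 - 4(4)(1) = 9 - 16 = -7
Since D < 0: two complex conjugate roots (no real roots)


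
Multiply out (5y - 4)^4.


Expand (5y - 4)^4 by repeated multiplication:
  (5y - 4)^2 = 25y^2 - 40y + 16
  (5y - 4)^3 = 125y^3 - 300y^2 + 240y - 64
= 625y^4 - 2000y^3 + 2400y^2 - 1280y + 256


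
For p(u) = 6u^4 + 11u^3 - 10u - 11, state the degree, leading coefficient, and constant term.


Highest power of u is 4, with coefficient 6. Constant term is -11.
Degree = 4, leading coefficient = 6, constant term = -11


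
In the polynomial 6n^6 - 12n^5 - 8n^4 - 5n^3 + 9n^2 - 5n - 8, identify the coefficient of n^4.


Read off the coefficient of n^4: -8


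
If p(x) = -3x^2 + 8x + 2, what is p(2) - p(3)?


p(2) = 6
p(3) = -1
p(2) - p(3) = 6 + 1 = 7


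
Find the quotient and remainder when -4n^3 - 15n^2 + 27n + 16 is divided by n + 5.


(-4n^3 - 15n^2 + 27n + 16) / (n + 5)
Step 1: -4n^2 * (n + 5) = -4n^3 - 20n^2; subtract.
Step 2: 5n * (n + 5) = 5n^2 + 25n; subtract.
Step 3: 2 * (n + 5) = 2n + 10; subtract.
Quotient: -4n^2 + 5n + 2, Remainder: 6


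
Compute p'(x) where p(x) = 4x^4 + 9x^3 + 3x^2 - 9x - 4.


Apply the power rule term by term:
  d/dx(4x^4) = 16x^3
  d/dx(9x^3) = 27x^2
  d/dx(3x^2) = 6x
  d/dx(-9x) = -9
  d/dx(-4) = 0
p'(x) = 16x^3 + 27x^2 + 6x - 9


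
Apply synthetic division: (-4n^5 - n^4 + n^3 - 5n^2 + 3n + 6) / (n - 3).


Synthetic division with c = 3. Coefficients: -4, -1, 1, -5, 3, 6
Bring down -4.
  -4 * 3 = -12; -12 - 1 = -13
  -13 * 3 = -39; -39 + 1 = -38
  -38 * 3 = -114; -114 - 5 = -119
  -119 * 3 = -357; -357 + 3 = -354
  -354 * 3 = -1062; -1062 + 6 = -1056
Quotient: -4n^4 - 13n^3 - 38n^2 - 119n - 354, Remainder: -1056


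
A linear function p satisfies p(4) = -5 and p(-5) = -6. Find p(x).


p(x) = mx + b. Using p(4)=-5, p(-5)=-6:
m = (-5 + 6)/(4 + 5) = 1/9 = 1/9
b = -5 - m*(4) = -5 - 4/9 = -49/9
p(x) = (1/9)x - (49/9)


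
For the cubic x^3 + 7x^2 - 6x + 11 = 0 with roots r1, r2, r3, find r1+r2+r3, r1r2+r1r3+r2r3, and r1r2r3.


Monic cubic x^3+bx^2+cx+d=0: sum=-b, pairwise sum=c, product=-d.
b=7, c=-6, d=11
r1+r2+r3 = -7
r1r2+r1r3+r2r3 = -6
r1r2r3 = -11


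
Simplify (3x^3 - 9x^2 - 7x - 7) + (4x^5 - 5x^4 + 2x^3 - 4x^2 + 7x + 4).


Align terms by degree and add:
  3x^3 - 9x^2 - 7x - 7
+ 4x^5 - 5x^4 + 2x^3 - 4x^2 + 7x + 4
= 4x^5 - 5x^4 + 5x^3 - 13x^2 - 3


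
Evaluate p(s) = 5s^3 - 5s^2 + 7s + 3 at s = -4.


Using direct substitution:
  5 * (-4)^3 = -320
  -5 * (-4)^2 = -80
  7 * (-4)^1 = -28
  constant: 3
Sum = -320 - 80 - 28 + 3 = -425


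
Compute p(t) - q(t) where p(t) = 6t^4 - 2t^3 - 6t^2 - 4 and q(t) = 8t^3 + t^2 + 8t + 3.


Distribute the minus sign:
  (6t^4 - 2t^3 - 6t^2 - 4)
- (8t^3 + t^2 + 8t + 3)
Negate second polynomial: -8t^3 - t^2 - 8t - 3
Add: 6t^4 - 10t^3 - 7t^2 - 8t - 7


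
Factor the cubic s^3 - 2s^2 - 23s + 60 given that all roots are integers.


Try integer roots (divisors of 60). s=4: p(4)=0.
Divide out (s - 4): quotient is s^2 + 2s - 15.
Factor the quadratic: (s - 3)(s + 5)
Result: (s - 4)(s - 3)(s + 5)


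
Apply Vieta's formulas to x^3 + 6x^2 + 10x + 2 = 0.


Monic cubic x^3+bx^2+cx+d=0: sum=-b, pairwise sum=c, product=-d.
b=6, c=10, d=2
r1+r2+r3 = -6
r1r2+r1r3+r2r3 = 10
r1r2r3 = -2


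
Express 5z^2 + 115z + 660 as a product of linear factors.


Roots satisfy r1 + r2 = -b/a = -23 and r1*r2 = c/a = 132.
So r1 = -11, r2 = -12.
5z^2 + 115z + 660 = 5(z - r1)(z - r2) = 5(z + 11)(z + 12)


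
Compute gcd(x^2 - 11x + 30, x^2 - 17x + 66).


Factor each:
  x^2 - 11x + 30 = (x - 6)(x - 5)
  x^2 - 17x + 66 = (x - 6)(x - 11)
Common monic factor: x - 6


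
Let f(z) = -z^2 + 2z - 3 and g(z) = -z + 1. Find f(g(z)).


Substitute g(z) into f:
f(g(z)) = -1*(-z + 1)^2 + 2*(-z + 1) + (-3)
(-z + 1)^2 = z^2 - 2z + 1
Expand and combine: -z^2 - 2


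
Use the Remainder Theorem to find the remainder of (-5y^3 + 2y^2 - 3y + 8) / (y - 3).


By the Remainder Theorem, the remainder equals p(3):
  -5*(3)^3 = -135
  2*(3)^2 = 18
  -3*(3)^1 = -9
  constant: 8
Sum: -135 + 18 - 9 + 8 = -118


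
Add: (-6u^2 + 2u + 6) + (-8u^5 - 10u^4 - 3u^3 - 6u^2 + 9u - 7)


Align terms by degree and add:
  -6u^2 + 2u + 6
  -8u^5 - 10u^4 - 3u^3 - 6u^2 + 9u - 7
= -8u^5 - 10u^4 - 3u^3 - 12u^2 + 11u - 1


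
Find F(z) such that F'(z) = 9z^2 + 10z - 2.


Reverse power rule on each term:
  ∫ 9z^2 dz = 3z^3
  ∫ 10z dz = 5z^2
  ∫ -2 dz = -2z
F(z) = 3z^3 + 5z^2 - 2z + C


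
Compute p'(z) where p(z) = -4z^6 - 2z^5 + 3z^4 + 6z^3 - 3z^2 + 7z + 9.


Apply the power rule term by term:
  d/dz(-4z^6) = -24z^5
  d/dz(-2z^5) = -10z^4
  d/dz(3z^4) = 12z^3
  d/dz(6z^3) = 18z^2
  d/dz(-3z^2) = -6z
  d/dz(7z) = 7
  d/dz(9) = 0
p'(z) = -24z^5 - 10z^4 + 12z^3 + 18z^2 - 6z + 7


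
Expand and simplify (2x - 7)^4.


Expand (2x - 7)^4 by repeated multiplication:
  (2x - 7)^2 = 4x^2 - 28x + 49
  (2x - 7)^3 = 8x^3 - 84x^2 + 294x - 343
= 16x^4 - 224x^3 + 1176x^2 - 2744x + 2401


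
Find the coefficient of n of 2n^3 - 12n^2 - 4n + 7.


Read off the coefficient of n: -4


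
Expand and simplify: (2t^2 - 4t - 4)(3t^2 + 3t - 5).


Distribute each term of the first polynomial:
  (2t^2)(3t^2 + 3t - 5) = 6t^4 + 6t^3 - 10t^2
  (-4t)(3t^2 + 3t - 5) = -12t^3 - 12t^2 + 20t
  (-4)(3t^2 + 3t - 5) = -12t^2 - 12t + 20
Sum: 6t^4 - 6t^3 - 34t^2 + 8t + 20


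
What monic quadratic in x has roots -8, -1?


p(x) = (x + 8)(x + 1)
Expand: x^2 + 9x + 8


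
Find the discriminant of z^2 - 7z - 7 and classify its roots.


D = b^2 - 4ac = (-7)^2 - 4(1)(-7) = 49 + 28 = 77
Since D > 0: two distinct irrational roots


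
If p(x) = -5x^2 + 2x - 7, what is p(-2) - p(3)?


p(-2) = -31
p(3) = -46
p(-2) - p(3) = -31 + 46 = 15


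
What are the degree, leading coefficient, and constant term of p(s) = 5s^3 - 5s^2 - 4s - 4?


Highest power of s is 3, with coefficient 5. Constant term is -4.
Degree = 3, leading coefficient = 5, constant term = -4


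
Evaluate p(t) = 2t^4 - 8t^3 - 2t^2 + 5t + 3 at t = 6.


Using direct substitution:
  2 * (6)^4 = 2592
  -8 * (6)^3 = -1728
  -2 * (6)^2 = -72
  5 * (6)^1 = 30
  constant: 3
Sum = 2592 - 1728 - 72 + 30 + 3 = 825


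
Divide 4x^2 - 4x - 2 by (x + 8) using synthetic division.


Synthetic division with c = -8. Coefficients: 4, -4, -2
Bring down 4.
  4 * -8 = -32; -32 - 4 = -36
  -36 * -8 = 288; 288 - 2 = 286
Quotient: 4x - 36, Remainder: 286


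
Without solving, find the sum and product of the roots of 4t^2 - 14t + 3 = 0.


For at^2+bt+c=0: sum = -b/a, product = c/a.
a=4, b=-14, c=3
Sum = -(-14)/4 = 7/2
Product = (3)/4 = 3/4


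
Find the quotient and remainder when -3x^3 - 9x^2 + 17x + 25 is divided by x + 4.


(-3x^3 - 9x^2 + 17x + 25) / (x + 4)
Step 1: -3x^2 * (x + 4) = -3x^3 - 12x^2; subtract.
Step 2: 3x * (x + 4) = 3x^2 + 12x; subtract.
Step 3: 5 * (x + 4) = 5x + 20; subtract.
Quotient: -3x^2 + 3x + 5, Remainder: 5


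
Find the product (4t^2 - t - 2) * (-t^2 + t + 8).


Distribute each term of the first polynomial:
  (4t^2)(-t^2 + t + 8) = -4t^4 + 4t^3 + 32t^2
  (-t)(-t^2 + t + 8) = t^3 - t^2 - 8t
  (-2)(-t^2 + t + 8) = 2t^2 - 2t - 16
Sum: -4t^4 + 5t^3 + 33t^2 - 10t - 16


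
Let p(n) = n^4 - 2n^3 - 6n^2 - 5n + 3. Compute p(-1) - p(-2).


p(-1) = 5
p(-2) = 21
p(-1) - p(-2) = 5 - 21 = -16


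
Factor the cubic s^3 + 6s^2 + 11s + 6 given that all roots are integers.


Try integer roots (divisors of 6). s=-1: p(-1)=0.
Divide out (s + 1): quotient is s^2 + 5s + 6.
Factor the quadratic: (s + 3)(s + 2)
Result: (s + 1)(s + 3)(s + 2)


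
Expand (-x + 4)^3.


Expand (-x + 4)^3 by repeated multiplication:
  (-x + 4)^2 = x^2 - 8x + 16
= -x^3 + 12x^2 - 48x + 64


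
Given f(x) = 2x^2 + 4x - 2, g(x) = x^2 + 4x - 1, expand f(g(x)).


Substitute g(x) into f:
f(g(x)) = 2*(x^2 + 4x - 1)^2 + 4*(x^2 + 4x - 1) + (-2)
(x^2 + 4x - 1)^2 = x^4 + 8x^3 + 14x^2 - 8x + 1
Expand and combine: 2x^4 + 16x^3 + 32x^2 - 4


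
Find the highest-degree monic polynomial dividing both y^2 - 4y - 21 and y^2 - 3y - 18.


Factor each:
  y^2 - 4y - 21 = (y + 3)(y - 7)
  y^2 - 3y - 18 = (y + 3)(y - 6)
Common monic factor: y + 3


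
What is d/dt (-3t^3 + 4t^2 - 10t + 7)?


Apply the power rule term by term:
  d/dt(-3t^3) = -9t^2
  d/dt(4t^2) = 8t
  d/dt(-10t) = -10
  d/dt(7) = 0
p'(t) = -9t^2 + 8t - 10


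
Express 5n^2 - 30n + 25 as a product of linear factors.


Roots satisfy r1 + r2 = -b/a = 6 and r1*r2 = c/a = 5.
So r1 = 1, r2 = 5.
5n^2 - 30n + 25 = 5(n - r1)(n - r2) = 5(n - 1)(n - 5)


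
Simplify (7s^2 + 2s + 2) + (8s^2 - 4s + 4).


Align terms by degree and add:
  7s^2 + 2s + 2
+ 8s^2 - 4s + 4
= 15s^2 - 2s + 6


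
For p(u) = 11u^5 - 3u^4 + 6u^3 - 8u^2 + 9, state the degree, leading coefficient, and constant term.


Highest power of u is 5, with coefficient 11. Constant term is 9.
Degree = 5, leading coefficient = 11, constant term = 9


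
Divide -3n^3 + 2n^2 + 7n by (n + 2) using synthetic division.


Synthetic division with c = -2. Coefficients: -3, 2, 7, 0
Bring down -3.
  -3 * -2 = 6; 6 + 2 = 8
  8 * -2 = -16; -16 + 7 = -9
  -9 * -2 = 18; 18 + 0 = 18
Quotient: -3n^2 + 8n - 9, Remainder: 18


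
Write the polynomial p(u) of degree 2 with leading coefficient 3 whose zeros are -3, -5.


p(u) = 3(u + 3)(u + 5)
Expand: 3u^2 + 24u + 45


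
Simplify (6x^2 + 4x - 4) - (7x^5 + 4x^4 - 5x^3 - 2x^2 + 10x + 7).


Distribute the minus sign:
  (6x^2 + 4x - 4)
- (7x^5 + 4x^4 - 5x^3 - 2x^2 + 10x + 7)
Negate second polynomial: -7x^5 - 4x^4 + 5x^3 + 2x^2 - 10x - 7
Add: -7x^5 - 4x^4 + 5x^3 + 8x^2 - 6x - 11


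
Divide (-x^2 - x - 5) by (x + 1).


(-x^2 - x - 5) / (x + 1)
Step 1: -x * (x + 1) = -x^2 - x; subtract.
Step 2: 0 * (x + 1) = 0; subtract.
Quotient: -x, Remainder: -5


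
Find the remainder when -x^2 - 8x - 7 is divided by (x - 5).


By the Remainder Theorem, the remainder equals p(5):
  -1*(5)^2 = -25
  -8*(5)^1 = -40
  constant: -7
Sum: -25 - 40 - 7 = -72


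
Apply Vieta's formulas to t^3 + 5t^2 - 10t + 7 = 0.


Monic cubic t^3+bt^2+ct+d=0: sum=-b, pairwise sum=c, product=-d.
b=5, c=-10, d=7
r1+r2+r3 = -5
r1r2+r1r3+r2r3 = -10
r1r2r3 = -7


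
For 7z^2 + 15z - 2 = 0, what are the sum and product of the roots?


For az^2+bz+c=0: sum = -b/a, product = c/a.
a=7, b=15, c=-2
Sum = -(15)/7 = -15/7
Product = (-2)/7 = -2/7


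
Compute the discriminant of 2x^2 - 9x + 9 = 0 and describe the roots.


D = b^2 - 4ac = (-9)^2 - 4(2)(9) = 81 - 72 = 9
Since D > 0: two distinct rational roots


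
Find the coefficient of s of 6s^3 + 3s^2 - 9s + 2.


Read off the coefficient of s: -9


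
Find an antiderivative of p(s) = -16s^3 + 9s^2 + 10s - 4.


Reverse power rule on each term:
  ∫ -16s^3 ds = -4s^4
  ∫ 9s^2 ds = 3s^3
  ∫ 10s ds = 5s^2
  ∫ -4 ds = -4s
F(s) = -4s^4 + 3s^3 + 5s^2 - 4s + C


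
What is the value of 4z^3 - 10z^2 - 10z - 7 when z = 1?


Using direct substitution:
  4 * (1)^3 = 4
  -10 * (1)^2 = -10
  -10 * (1)^1 = -10
  constant: -7
Sum = 4 - 10 - 10 - 7 = -23


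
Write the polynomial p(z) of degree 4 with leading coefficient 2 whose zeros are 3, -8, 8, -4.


p(z) = 2(z - 3)(z + 8)(z - 8)(z + 4)
Expand: 2z^4 + 2z^3 - 152z^2 - 128z + 1536


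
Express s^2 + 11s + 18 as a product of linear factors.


Roots satisfy r1 + r2 = -b/a = -11 and r1*r2 = c/a = 18.
So r1 = -9, r2 = -2.
s^2 + 11s + 18 = (s - r1)(s - r2) = (s + 9)(s + 2)


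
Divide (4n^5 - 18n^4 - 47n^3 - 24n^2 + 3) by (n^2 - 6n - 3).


(4n^5 - 18n^4 - 47n^3 - 24n^2 + 3) / (n^2 - 6n - 3)
Step 1: 4n^3 * (n^2 - 6n - 3) = 4n^5 - 24n^4 - 12n^3; subtract.
Step 2: 6n^2 * (n^2 - 6n - 3) = 6n^4 - 36n^3 - 18n^2; subtract.
Step 3: n * (n^2 - 6n - 3) = n^3 - 6n^2 - 3n; subtract.
Step 4: 0 * (n^2 - 6n - 3) = 0; subtract.
Quotient: 4n^3 + 6n^2 + n, Remainder: 3n + 3


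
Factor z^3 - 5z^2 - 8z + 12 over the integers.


Try integer roots (divisors of 12). z=-2: p(-2)=0.
Divide out (z + 2): quotient is z^2 - 7z + 6.
Factor the quadratic: (z - 1)(z - 6)
Result: (z + 2)(z - 1)(z - 6)


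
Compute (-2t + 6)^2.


Expand (-2t + 6)^2 by repeated multiplication:
= 4t^2 - 24t + 36


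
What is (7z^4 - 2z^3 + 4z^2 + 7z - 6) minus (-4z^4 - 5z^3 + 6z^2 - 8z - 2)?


Distribute the minus sign:
  (7z^4 - 2z^3 + 4z^2 + 7z - 6)
- (-4z^4 - 5z^3 + 6z^2 - 8z - 2)
Negate second polynomial: 4z^4 + 5z^3 - 6z^2 + 8z + 2
Add: 11z^4 + 3z^3 - 2z^2 + 15z - 4


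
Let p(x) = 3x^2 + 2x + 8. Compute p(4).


Using direct substitution:
  3 * (4)^2 = 48
  2 * (4)^1 = 8
  constant: 8
Sum = 48 + 8 + 8 = 64


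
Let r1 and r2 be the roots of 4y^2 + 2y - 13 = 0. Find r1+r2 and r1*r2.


For ay^2+by+c=0: sum = -b/a, product = c/a.
a=4, b=2, c=-13
Sum = -(2)/4 = -1/2
Product = (-13)/4 = -13/4


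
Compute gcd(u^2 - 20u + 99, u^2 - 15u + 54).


Factor each:
  u^2 - 20u + 99 = (u - 9)(u - 11)
  u^2 - 15u + 54 = (u - 9)(u - 6)
Common monic factor: u - 9


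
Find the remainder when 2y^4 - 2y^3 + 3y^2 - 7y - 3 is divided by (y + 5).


By the Remainder Theorem, the remainder equals p(-5):
  2*(-5)^4 = 1250
  -2*(-5)^3 = 250
  3*(-5)^2 = 75
  -7*(-5)^1 = 35
  constant: -3
Sum: 1250 + 250 + 75 + 35 - 3 = 1607


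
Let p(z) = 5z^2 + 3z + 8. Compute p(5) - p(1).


p(5) = 148
p(1) = 16
p(5) - p(1) = 148 - 16 = 132


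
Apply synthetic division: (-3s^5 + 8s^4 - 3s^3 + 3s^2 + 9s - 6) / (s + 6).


Synthetic division with c = -6. Coefficients: -3, 8, -3, 3, 9, -6
Bring down -3.
  -3 * -6 = 18; 18 + 8 = 26
  26 * -6 = -156; -156 - 3 = -159
  -159 * -6 = 954; 954 + 3 = 957
  957 * -6 = -5742; -5742 + 9 = -5733
  -5733 * -6 = 34398; 34398 - 6 = 34392
Quotient: -3s^4 + 26s^3 - 159s^2 + 957s - 5733, Remainder: 34392


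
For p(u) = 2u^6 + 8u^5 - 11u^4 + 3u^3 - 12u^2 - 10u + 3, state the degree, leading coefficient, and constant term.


Highest power of u is 6, with coefficient 2. Constant term is 3.
Degree = 6, leading coefficient = 2, constant term = 3


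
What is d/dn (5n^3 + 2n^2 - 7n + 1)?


Apply the power rule term by term:
  d/dn(5n^3) = 15n^2
  d/dn(2n^2) = 4n
  d/dn(-7n) = -7
  d/dn(1) = 0
p'(n) = 15n^2 + 4n - 7


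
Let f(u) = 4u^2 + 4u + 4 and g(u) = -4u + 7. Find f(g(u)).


Substitute g(u) into f:
f(g(u)) = 4*(-4u + 7)^2 + 4*(-4u + 7) + 4
(-4u + 7)^2 = 16u^2 - 56u + 49
Expand and combine: 64u^2 - 240u + 228


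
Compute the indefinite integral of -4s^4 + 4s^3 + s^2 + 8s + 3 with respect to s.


Reverse power rule on each term:
  ∫ -4s^4 ds = -(4/5)s^5
  ∫ 4s^3 ds = s^4
  ∫ s^2 ds = (1/3)s^3
  ∫ 8s ds = 4s^2
  ∫ 3 ds = 3s
F(s) = -(4/5)s^5 + s^4 + (1/3)s^3 + 4s^2 + 3s + C


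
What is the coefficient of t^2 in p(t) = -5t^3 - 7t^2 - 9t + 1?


Read off the coefficient of t^2: -7


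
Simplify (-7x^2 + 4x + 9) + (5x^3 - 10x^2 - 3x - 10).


Align terms by degree and add:
  -7x^2 + 4x + 9
+ 5x^3 - 10x^2 - 3x - 10
= 5x^3 - 17x^2 + x - 1


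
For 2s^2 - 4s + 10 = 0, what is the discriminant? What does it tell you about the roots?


D = b^2 - 4ac = (-4)^2 - 4(2)(10) = 16 - 80 = -64
Since D < 0: two complex conjugate roots (no real roots)


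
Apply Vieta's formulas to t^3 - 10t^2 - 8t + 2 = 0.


Monic cubic t^3+bt^2+ct+d=0: sum=-b, pairwise sum=c, product=-d.
b=-10, c=-8, d=2
r1+r2+r3 = 10
r1r2+r1r3+r2r3 = -8
r1r2r3 = -2


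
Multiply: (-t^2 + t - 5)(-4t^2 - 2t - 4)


Distribute each term of the first polynomial:
  (-t^2)(-4t^2 - 2t - 4) = 4t^4 + 2t^3 + 4t^2
  (t)(-4t^2 - 2t - 4) = -4t^3 - 2t^2 - 4t
  (-5)(-4t^2 - 2t - 4) = 20t^2 + 10t + 20
Sum: 4t^4 - 2t^3 + 22t^2 + 6t + 20


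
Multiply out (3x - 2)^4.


Expand (3x - 2)^4 by repeated multiplication:
  (3x - 2)^2 = 9x^2 - 12x + 4
  (3x - 2)^3 = 27x^3 - 54x^2 + 36x - 8
= 81x^4 - 216x^3 + 216x^2 - 96x + 16


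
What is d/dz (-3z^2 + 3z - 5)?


Apply the power rule term by term:
  d/dz(-3z^2) = -6z
  d/dz(3z) = 3
  d/dz(-5) = 0
p'(z) = -6z + 3


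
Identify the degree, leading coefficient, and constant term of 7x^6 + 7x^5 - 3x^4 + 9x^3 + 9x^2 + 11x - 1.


Highest power of x is 6, with coefficient 7. Constant term is -1.
Degree = 6, leading coefficient = 7, constant term = -1


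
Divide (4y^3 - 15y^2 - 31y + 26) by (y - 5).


(4y^3 - 15y^2 - 31y + 26) / (y - 5)
Step 1: 4y^2 * (y - 5) = 4y^3 - 20y^2; subtract.
Step 2: 5y * (y - 5) = 5y^2 - 25y; subtract.
Step 3: -6 * (y - 5) = -6y + 30; subtract.
Quotient: 4y^2 + 5y - 6, Remainder: -4


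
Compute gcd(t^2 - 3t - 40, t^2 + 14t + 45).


Factor each:
  t^2 - 3t - 40 = (t + 5)(t - 8)
  t^2 + 14t + 45 = (t + 5)(t + 9)
Common monic factor: t + 5


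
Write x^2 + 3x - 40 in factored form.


Roots satisfy r1 + r2 = -b/a = -3 and r1*r2 = c/a = -40.
So r1 = 5, r2 = -8.
x^2 + 3x - 40 = (x - r1)(x - r2) = (x - 5)(x + 8)


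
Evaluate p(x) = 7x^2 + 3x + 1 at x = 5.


Using direct substitution:
  7 * (5)^2 = 175
  3 * (5)^1 = 15
  constant: 1
Sum = 175 + 15 + 1 = 191


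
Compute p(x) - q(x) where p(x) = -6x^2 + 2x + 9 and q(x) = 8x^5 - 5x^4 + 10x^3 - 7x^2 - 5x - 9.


Distribute the minus sign:
  (-6x^2 + 2x + 9)
- (8x^5 - 5x^4 + 10x^3 - 7x^2 - 5x - 9)
Negate second polynomial: -8x^5 + 5x^4 - 10x^3 + 7x^2 + 5x + 9
Add: -8x^5 + 5x^4 - 10x^3 + x^2 + 7x + 18


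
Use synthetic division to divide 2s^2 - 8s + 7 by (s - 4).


Synthetic division with c = 4. Coefficients: 2, -8, 7
Bring down 2.
  2 * 4 = 8; 8 - 8 = 0
  0 * 4 = 0; 0 + 7 = 7
Quotient: 2s, Remainder: 7


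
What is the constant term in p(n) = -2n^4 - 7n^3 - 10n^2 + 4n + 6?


Read off the constant term: 6


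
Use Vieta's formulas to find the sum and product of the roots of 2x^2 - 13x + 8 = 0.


For ax^2+bx+c=0: sum = -b/a, product = c/a.
a=2, b=-13, c=8
Sum = -(-13)/2 = 13/2
Product = (8)/2 = 4


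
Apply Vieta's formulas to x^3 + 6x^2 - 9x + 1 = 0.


Monic cubic x^3+bx^2+cx+d=0: sum=-b, pairwise sum=c, product=-d.
b=6, c=-9, d=1
r1+r2+r3 = -6
r1r2+r1r3+r2r3 = -9
r1r2r3 = -1


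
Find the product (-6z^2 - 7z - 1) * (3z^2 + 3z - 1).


Distribute each term of the first polynomial:
  (-6z^2)(3z^2 + 3z - 1) = -18z^4 - 18z^3 + 6z^2
  (-7z)(3z^2 + 3z - 1) = -21z^3 - 21z^2 + 7z
  (-1)(3z^2 + 3z - 1) = -3z^2 - 3z + 1
Sum: -18z^4 - 39z^3 - 18z^2 + 4z + 1


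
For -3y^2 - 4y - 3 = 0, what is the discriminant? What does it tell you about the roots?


D = b^2 - 4ac = (-4)^2 - 4(-3)(-3) = 16 - 36 = -20
Since D < 0: two complex conjugate roots (no real roots)


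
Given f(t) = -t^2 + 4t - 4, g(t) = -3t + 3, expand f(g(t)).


Substitute g(t) into f:
f(g(t)) = -1*(-3t + 3)^2 + 4*(-3t + 3) + (-4)
(-3t + 3)^2 = 9t^2 - 18t + 9
Expand and combine: -9t^2 + 6t - 1


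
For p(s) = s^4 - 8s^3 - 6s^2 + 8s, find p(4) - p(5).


p(4) = -320
p(5) = -485
p(4) - p(5) = -320 + 485 = 165


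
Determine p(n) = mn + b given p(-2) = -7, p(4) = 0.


p(n) = mn + b. Using p(-2)=-7, p(4)=0:
m = (-7)/(-2 - 4) = -7/-6 = 7/6
b = -7 - m*(-2) = -7 + 7/3 = -14/3
p(n) = (7/6)n - (14/3)


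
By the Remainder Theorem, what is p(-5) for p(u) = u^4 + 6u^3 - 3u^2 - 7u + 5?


By the Remainder Theorem, the remainder equals p(-5):
  1*(-5)^4 = 625
  6*(-5)^3 = -750
  -3*(-5)^2 = -75
  -7*(-5)^1 = 35
  constant: 5
Sum: 625 - 750 - 75 + 35 + 5 = -160


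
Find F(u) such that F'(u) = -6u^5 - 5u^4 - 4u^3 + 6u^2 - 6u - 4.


Reverse power rule on each term:
  ∫ -6u^5 du = -u^6
  ∫ -5u^4 du = -u^5
  ∫ -4u^3 du = -u^4
  ∫ 6u^2 du = 2u^3
  ∫ -6u du = -3u^2
  ∫ -4 du = -4u
F(u) = -u^6 - u^5 - u^4 + 2u^3 - 3u^2 - 4u + C


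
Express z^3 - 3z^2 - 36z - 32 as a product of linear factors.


Try integer roots (divisors of -32). z=8: p(8)=0.
Divide out (z - 8): quotient is z^2 + 5z + 4.
Factor the quadratic: (z + 1)(z + 4)
Result: (z - 8)(z + 1)(z + 4)


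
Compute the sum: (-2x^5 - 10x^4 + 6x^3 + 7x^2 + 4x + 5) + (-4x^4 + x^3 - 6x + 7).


Align terms by degree and add:
  -2x^5 - 10x^4 + 6x^3 + 7x^2 + 4x + 5
  -4x^4 + x^3 - 6x + 7
= -2x^5 - 14x^4 + 7x^3 + 7x^2 - 2x + 12


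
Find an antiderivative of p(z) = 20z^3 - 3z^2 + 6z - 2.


Reverse power rule on each term:
  ∫ 20z^3 dz = 5z^4
  ∫ -3z^2 dz = -z^3
  ∫ 6z dz = 3z^2
  ∫ -2 dz = -2z
F(z) = 5z^4 - z^3 + 3z^2 - 2z + C


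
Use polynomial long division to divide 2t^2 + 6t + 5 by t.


(2t^2 + 6t + 5) / (t)
Step 1: 2t * (t) = 2t^2; subtract.
Step 2: 6 * (t) = 6t; subtract.
Quotient: 2t + 6, Remainder: 5


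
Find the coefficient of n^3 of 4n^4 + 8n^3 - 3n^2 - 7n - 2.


Read off the coefficient of n^3: 8


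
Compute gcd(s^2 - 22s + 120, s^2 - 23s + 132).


Factor each:
  s^2 - 22s + 120 = (s - 12)(s - 10)
  s^2 - 23s + 132 = (s - 12)(s - 11)
Common monic factor: s - 12


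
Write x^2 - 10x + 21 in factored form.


Roots satisfy r1 + r2 = -b/a = 10 and r1*r2 = c/a = 21.
So r1 = 7, r2 = 3.
x^2 - 10x + 21 = (x - r1)(x - r2) = (x - 7)(x - 3)


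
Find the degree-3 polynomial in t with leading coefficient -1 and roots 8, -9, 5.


p(t) = -(t - 8)(t + 9)(t - 5)
Expand: -t^3 + 4t^2 + 77t - 360


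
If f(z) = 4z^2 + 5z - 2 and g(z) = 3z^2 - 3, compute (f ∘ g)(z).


Substitute g(z) into f:
f(g(z)) = 4*(3z^2 - 3)^2 + 5*(3z^2 - 3) + (-2)
(3z^2 - 3)^2 = 9z^4 - 18z^2 + 9
Expand and combine: 36z^4 - 57z^2 + 19


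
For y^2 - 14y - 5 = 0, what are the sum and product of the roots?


For ay^2+by+c=0: sum = -b/a, product = c/a.
a=1, b=-14, c=-5
Sum = -(-14)/1 = 14
Product = (-5)/1 = -5


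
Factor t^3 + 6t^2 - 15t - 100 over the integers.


Try integer roots (divisors of -100). t=4: p(4)=0.
Divide out (t - 4): quotient is t^2 + 10t + 25.
Factor the quadratic: (t + 5)(t + 5)
Result: (t - 4)(t + 5)(t + 5)


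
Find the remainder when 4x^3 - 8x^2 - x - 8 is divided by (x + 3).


By the Remainder Theorem, the remainder equals p(-3):
  4*(-3)^3 = -108
  -8*(-3)^2 = -72
  -1*(-3)^1 = 3
  constant: -8
Sum: -108 - 72 + 3 - 8 = -185


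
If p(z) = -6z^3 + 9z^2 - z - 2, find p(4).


Using direct substitution:
  -6 * (4)^3 = -384
  9 * (4)^2 = 144
  -1 * (4)^1 = -4
  constant: -2
Sum = -384 + 144 - 4 - 2 = -246


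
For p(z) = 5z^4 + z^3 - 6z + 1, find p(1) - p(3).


p(1) = 1
p(3) = 415
p(1) - p(3) = 1 - 415 = -414


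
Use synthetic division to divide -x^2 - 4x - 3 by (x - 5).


Synthetic division with c = 5. Coefficients: -1, -4, -3
Bring down -1.
  -1 * 5 = -5; -5 - 4 = -9
  -9 * 5 = -45; -45 - 3 = -48
Quotient: -x - 9, Remainder: -48


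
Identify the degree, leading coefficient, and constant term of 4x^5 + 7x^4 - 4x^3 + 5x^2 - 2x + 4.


Highest power of x is 5, with coefficient 4. Constant term is 4.
Degree = 5, leading coefficient = 4, constant term = 4


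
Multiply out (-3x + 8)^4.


Expand (-3x + 8)^4 by repeated multiplication:
  (-3x + 8)^2 = 9x^2 - 48x + 64
  (-3x + 8)^3 = -27x^3 + 216x^2 - 576x + 512
= 81x^4 - 864x^3 + 3456x^2 - 6144x + 4096


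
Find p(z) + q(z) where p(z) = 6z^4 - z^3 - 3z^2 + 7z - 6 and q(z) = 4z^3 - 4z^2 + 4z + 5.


Align terms by degree and add:
  6z^4 - z^3 - 3z^2 + 7z - 6
+ 4z^3 - 4z^2 + 4z + 5
= 6z^4 + 3z^3 - 7z^2 + 11z - 1


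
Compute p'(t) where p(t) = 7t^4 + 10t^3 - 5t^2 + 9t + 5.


Apply the power rule term by term:
  d/dt(7t^4) = 28t^3
  d/dt(10t^3) = 30t^2
  d/dt(-5t^2) = -10t
  d/dt(9t) = 9
  d/dt(5) = 0
p'(t) = 28t^3 + 30t^2 - 10t + 9


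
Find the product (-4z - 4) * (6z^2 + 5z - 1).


Distribute each term of the first polynomial:
  (-4z)(6z^2 + 5z - 1) = -24z^3 - 20z^2 + 4z
  (-4)(6z^2 + 5z - 1) = -24z^2 - 20z + 4
Sum: -24z^3 - 44z^2 - 16z + 4


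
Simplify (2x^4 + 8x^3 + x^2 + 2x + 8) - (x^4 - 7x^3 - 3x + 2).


Distribute the minus sign:
  (2x^4 + 8x^3 + x^2 + 2x + 8)
- (x^4 - 7x^3 - 3x + 2)
Negate second polynomial: -x^4 + 7x^3 + 3x - 2
Add: x^4 + 15x^3 + x^2 + 5x + 6


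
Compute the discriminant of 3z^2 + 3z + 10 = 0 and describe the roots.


D = b^2 - 4ac = (3)^2 - 4(3)(10) = 9 - 120 = -111
Since D < 0: two complex conjugate roots (no real roots)


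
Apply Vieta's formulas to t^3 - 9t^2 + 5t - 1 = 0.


Monic cubic t^3+bt^2+ct+d=0: sum=-b, pairwise sum=c, product=-d.
b=-9, c=5, d=-1
r1+r2+r3 = 9
r1r2+r1r3+r2r3 = 5
r1r2r3 = 1


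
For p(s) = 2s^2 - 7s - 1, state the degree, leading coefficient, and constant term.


Highest power of s is 2, with coefficient 2. Constant term is -1.
Degree = 2, leading coefficient = 2, constant term = -1


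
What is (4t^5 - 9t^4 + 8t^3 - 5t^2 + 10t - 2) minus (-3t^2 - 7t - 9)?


Distribute the minus sign:
  (4t^5 - 9t^4 + 8t^3 - 5t^2 + 10t - 2)
- (-3t^2 - 7t - 9)
Negate second polynomial: 3t^2 + 7t + 9
Add: 4t^5 - 9t^4 + 8t^3 - 2t^2 + 17t + 7


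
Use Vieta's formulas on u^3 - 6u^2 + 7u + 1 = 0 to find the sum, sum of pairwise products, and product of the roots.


Monic cubic u^3+bu^2+cu+d=0: sum=-b, pairwise sum=c, product=-d.
b=-6, c=7, d=1
r1+r2+r3 = 6
r1r2+r1r3+r2r3 = 7
r1r2r3 = -1


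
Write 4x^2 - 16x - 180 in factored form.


Roots satisfy r1 + r2 = -b/a = 4 and r1*r2 = c/a = -45.
So r1 = -5, r2 = 9.
4x^2 - 16x - 180 = 4(x - r1)(x - r2) = 4(x + 5)(x - 9)


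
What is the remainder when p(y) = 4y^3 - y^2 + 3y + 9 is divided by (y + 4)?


By the Remainder Theorem, the remainder equals p(-4):
  4*(-4)^3 = -256
  -1*(-4)^2 = -16
  3*(-4)^1 = -12
  constant: 9
Sum: -256 - 16 - 12 + 9 = -275


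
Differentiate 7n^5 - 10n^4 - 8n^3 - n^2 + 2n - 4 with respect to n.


Apply the power rule term by term:
  d/dn(7n^5) = 35n^4
  d/dn(-10n^4) = -40n^3
  d/dn(-8n^3) = -24n^2
  d/dn(-n^2) = -2n
  d/dn(2n) = 2
  d/dn(-4) = 0
p'(n) = 35n^4 - 40n^3 - 24n^2 - 2n + 2


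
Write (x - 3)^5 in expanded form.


Expand (x - 3)^5 by repeated multiplication:
  (x - 3)^2 = x^2 - 6x + 9
  (x - 3)^3 = x^3 - 9x^2 + 27x - 27
  (x - 3)^4 = x^4 - 12x^3 + 54x^2 - 108x + 81
= x^5 - 15x^4 + 90x^3 - 270x^2 + 405x - 243


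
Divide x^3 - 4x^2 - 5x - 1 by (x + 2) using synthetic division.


Synthetic division with c = -2. Coefficients: 1, -4, -5, -1
Bring down 1.
  1 * -2 = -2; -2 - 4 = -6
  -6 * -2 = 12; 12 - 5 = 7
  7 * -2 = -14; -14 - 1 = -15
Quotient: x^2 - 6x + 7, Remainder: -15


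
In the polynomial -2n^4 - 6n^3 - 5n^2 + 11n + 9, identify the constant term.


Read off the constant term: 9


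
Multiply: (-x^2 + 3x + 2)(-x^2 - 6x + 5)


Distribute each term of the first polynomial:
  (-x^2)(-x^2 - 6x + 5) = x^4 + 6x^3 - 5x^2
  (3x)(-x^2 - 6x + 5) = -3x^3 - 18x^2 + 15x
  (2)(-x^2 - 6x + 5) = -2x^2 - 12x + 10
Sum: x^4 + 3x^3 - 25x^2 + 3x + 10


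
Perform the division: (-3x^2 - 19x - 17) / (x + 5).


(-3x^2 - 19x - 17) / (x + 5)
Step 1: -3x * (x + 5) = -3x^2 - 15x; subtract.
Step 2: -4 * (x + 5) = -4x - 20; subtract.
Quotient: -3x - 4, Remainder: 3


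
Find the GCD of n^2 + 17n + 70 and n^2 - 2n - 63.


Factor each:
  n^2 + 17n + 70 = (n + 7)(n + 10)
  n^2 - 2n - 63 = (n + 7)(n - 9)
Common monic factor: n + 7


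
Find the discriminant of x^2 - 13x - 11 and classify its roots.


D = b^2 - 4ac = (-13)^2 - 4(1)(-11) = 169 + 44 = 213
Since D > 0: two distinct irrational roots


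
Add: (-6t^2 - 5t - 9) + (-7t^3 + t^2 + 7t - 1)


Align terms by degree and add:
  -6t^2 - 5t - 9
  -7t^3 + t^2 + 7t - 1
= -7t^3 - 5t^2 + 2t - 10


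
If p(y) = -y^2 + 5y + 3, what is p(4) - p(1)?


p(4) = 7
p(1) = 7
p(4) - p(1) = 7 - 7 = 0


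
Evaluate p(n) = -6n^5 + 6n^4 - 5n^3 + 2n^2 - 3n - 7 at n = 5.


Using direct substitution:
  -6 * (5)^5 = -18750
  6 * (5)^4 = 3750
  -5 * (5)^3 = -625
  2 * (5)^2 = 50
  -3 * (5)^1 = -15
  constant: -7
Sum = -18750 + 3750 - 625 + 50 - 15 - 7 = -15597


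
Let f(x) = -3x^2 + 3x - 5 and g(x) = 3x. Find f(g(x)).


Substitute g(x) into f:
f(g(x)) = -3*(3x)^2 + 3*(3x) + (-5)
(3x)^2 = 9x^2
Expand and combine: -27x^2 + 9x - 5


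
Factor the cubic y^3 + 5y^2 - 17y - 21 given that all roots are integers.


Try integer roots (divisors of -21). y=3: p(3)=0.
Divide out (y - 3): quotient is y^2 + 8y + 7.
Factor the quadratic: (y + 7)(y + 1)
Result: (y - 3)(y + 7)(y + 1)


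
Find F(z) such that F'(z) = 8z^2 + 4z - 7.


Reverse power rule on each term:
  ∫ 8z^2 dz = (8/3)z^3
  ∫ 4z dz = 2z^2
  ∫ -7 dz = -7z
F(z) = (8/3)z^3 + 2z^2 - 7z + C


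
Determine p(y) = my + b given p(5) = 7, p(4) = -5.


p(y) = my + b. Using p(5)=7, p(4)=-5:
m = (7 + 5)/(5 - 4) = 12/1 = 12
b = 7 - m*(5) = 7 - 60 = -53
p(y) = 12y - 53


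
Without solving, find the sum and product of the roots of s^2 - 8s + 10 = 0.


For as^2+bs+c=0: sum = -b/a, product = c/a.
a=1, b=-8, c=10
Sum = -(-8)/1 = 8
Product = (10)/1 = 10


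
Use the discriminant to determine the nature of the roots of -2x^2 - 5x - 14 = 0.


D = b^2 - 4ac = (-5)^2 - 4(-2)(-14) = 25 - 112 = -87
Since D < 0: two complex conjugate roots (no real roots)


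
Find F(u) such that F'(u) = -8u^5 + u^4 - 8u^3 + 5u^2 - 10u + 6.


Reverse power rule on each term:
  ∫ -8u^5 du = -(4/3)u^6
  ∫ u^4 du = (1/5)u^5
  ∫ -8u^3 du = -2u^4
  ∫ 5u^2 du = (5/3)u^3
  ∫ -10u du = -5u^2
  ∫ 6 du = 6u
F(u) = -(4/3)u^6 + (1/5)u^5 - 2u^4 + (5/3)u^3 - 5u^2 + 6u + C
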